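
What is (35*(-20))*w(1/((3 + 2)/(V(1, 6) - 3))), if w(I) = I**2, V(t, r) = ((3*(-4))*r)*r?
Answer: -5298300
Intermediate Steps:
V(t, r) = -12*r**2 (V(t, r) = (-12*r)*r = -12*r**2)
(35*(-20))*w(1/((3 + 2)/(V(1, 6) - 3))) = (35*(-20))*(1/((3 + 2)/(-12*6**2 - 3)))**2 = -700*(-12*36 - 3)**2/25 = -700*(-432 - 3)**2/25 = -700*(1/(5/(-435)))**2 = -700*(1/(5*(-1/435)))**2 = -700*(1/(-1/87))**2 = -700*(-87)**2 = -700*7569 = -5298300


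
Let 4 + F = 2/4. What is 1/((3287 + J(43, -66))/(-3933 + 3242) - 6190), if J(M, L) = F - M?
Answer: -1382/8561061 ≈ -0.00016143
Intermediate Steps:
F = -7/2 (F = -4 + 2/4 = -4 + 2*(1/4) = -4 + 1/2 = -7/2 ≈ -3.5000)
J(M, L) = -7/2 - M
1/((3287 + J(43, -66))/(-3933 + 3242) - 6190) = 1/((3287 + (-7/2 - 1*43))/(-3933 + 3242) - 6190) = 1/((3287 + (-7/2 - 43))/(-691) - 6190) = 1/((3287 - 93/2)*(-1/691) - 6190) = 1/((6481/2)*(-1/691) - 6190) = 1/(-6481/1382 - 6190) = 1/(-8561061/1382) = -1382/8561061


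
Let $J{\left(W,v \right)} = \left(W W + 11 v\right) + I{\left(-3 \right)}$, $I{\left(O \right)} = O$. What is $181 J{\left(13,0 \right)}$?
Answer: $30046$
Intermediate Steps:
$J{\left(W,v \right)} = -3 + W^{2} + 11 v$ ($J{\left(W,v \right)} = \left(W W + 11 v\right) - 3 = \left(W^{2} + 11 v\right) - 3 = -3 + W^{2} + 11 v$)
$181 J{\left(13,0 \right)} = 181 \left(-3 + 13^{2} + 11 \cdot 0\right) = 181 \left(-3 + 169 + 0\right) = 181 \cdot 166 = 30046$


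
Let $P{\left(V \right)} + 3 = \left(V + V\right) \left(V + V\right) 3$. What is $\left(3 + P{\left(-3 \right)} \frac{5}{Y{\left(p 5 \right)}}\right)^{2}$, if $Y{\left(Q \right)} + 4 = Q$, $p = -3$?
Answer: $\frac{219024}{361} \approx 606.71$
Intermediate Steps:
$Y{\left(Q \right)} = -4 + Q$
$P{\left(V \right)} = -3 + 12 V^{2}$ ($P{\left(V \right)} = -3 + \left(V + V\right) \left(V + V\right) 3 = -3 + 2 V 2 V 3 = -3 + 4 V^{2} \cdot 3 = -3 + 12 V^{2}$)
$\left(3 + P{\left(-3 \right)} \frac{5}{Y{\left(p 5 \right)}}\right)^{2} = \left(3 + \left(-3 + 12 \left(-3\right)^{2}\right) \frac{5}{-4 - 15}\right)^{2} = \left(3 + \left(-3 + 12 \cdot 9\right) \frac{5}{-4 - 15}\right)^{2} = \left(3 + \left(-3 + 108\right) \frac{5}{-19}\right)^{2} = \left(3 + 105 \cdot 5 \left(- \frac{1}{19}\right)\right)^{2} = \left(3 + 105 \left(- \frac{5}{19}\right)\right)^{2} = \left(3 - \frac{525}{19}\right)^{2} = \left(- \frac{468}{19}\right)^{2} = \frac{219024}{361}$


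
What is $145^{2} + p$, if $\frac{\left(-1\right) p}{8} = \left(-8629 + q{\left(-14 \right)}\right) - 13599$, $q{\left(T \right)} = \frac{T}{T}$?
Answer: $198841$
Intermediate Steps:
$q{\left(T \right)} = 1$
$p = 177816$ ($p = - 8 \left(\left(-8629 + 1\right) - 13599\right) = - 8 \left(-8628 - 13599\right) = \left(-8\right) \left(-22227\right) = 177816$)
$145^{2} + p = 145^{2} + 177816 = 21025 + 177816 = 198841$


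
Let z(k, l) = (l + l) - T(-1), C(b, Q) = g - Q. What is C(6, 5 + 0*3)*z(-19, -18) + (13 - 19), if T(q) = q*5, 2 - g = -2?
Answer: 25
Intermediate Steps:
g = 4 (g = 2 - 1*(-2) = 2 + 2 = 4)
T(q) = 5*q
C(b, Q) = 4 - Q
z(k, l) = 5 + 2*l (z(k, l) = (l + l) - 5*(-1) = 2*l - 1*(-5) = 2*l + 5 = 5 + 2*l)
C(6, 5 + 0*3)*z(-19, -18) + (13 - 19) = (4 - (5 + 0*3))*(5 + 2*(-18)) + (13 - 19) = (4 - (5 + 0))*(5 - 36) - 6 = (4 - 1*5)*(-31) - 6 = (4 - 5)*(-31) - 6 = -1*(-31) - 6 = 31 - 6 = 25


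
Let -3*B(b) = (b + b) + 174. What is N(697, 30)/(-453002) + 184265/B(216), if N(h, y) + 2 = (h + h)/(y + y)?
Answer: -1252086267287/1372596060 ≈ -912.20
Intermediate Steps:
N(h, y) = -2 + h/y (N(h, y) = -2 + (h + h)/(y + y) = -2 + (2*h)/((2*y)) = -2 + (2*h)*(1/(2*y)) = -2 + h/y)
B(b) = -58 - 2*b/3 (B(b) = -((b + b) + 174)/3 = -(2*b + 174)/3 = -(174 + 2*b)/3 = -58 - 2*b/3)
N(697, 30)/(-453002) + 184265/B(216) = (-2 + 697/30)/(-453002) + 184265/(-58 - ⅔*216) = (-2 + 697*(1/30))*(-1/453002) + 184265/(-58 - 144) = (-2 + 697/30)*(-1/453002) + 184265/(-202) = (637/30)*(-1/453002) + 184265*(-1/202) = -637/13590060 - 184265/202 = -1252086267287/1372596060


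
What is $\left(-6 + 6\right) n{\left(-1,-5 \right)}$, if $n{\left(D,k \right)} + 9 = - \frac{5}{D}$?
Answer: $0$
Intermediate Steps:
$n{\left(D,k \right)} = -9 - \frac{5}{D}$
$\left(-6 + 6\right) n{\left(-1,-5 \right)} = \left(-6 + 6\right) \left(-9 - \frac{5}{-1}\right) = 0 \left(-9 - -5\right) = 0 \left(-9 + 5\right) = 0 \left(-4\right) = 0$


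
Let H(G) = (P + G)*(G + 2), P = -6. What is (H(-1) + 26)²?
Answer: 361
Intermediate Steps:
H(G) = (-6 + G)*(2 + G) (H(G) = (-6 + G)*(G + 2) = (-6 + G)*(2 + G))
(H(-1) + 26)² = ((-12 + (-1)² - 4*(-1)) + 26)² = ((-12 + 1 + 4) + 26)² = (-7 + 26)² = 19² = 361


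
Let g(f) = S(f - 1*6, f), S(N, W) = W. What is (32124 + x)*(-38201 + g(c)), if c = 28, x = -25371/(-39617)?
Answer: -48582085367067/39617 ≈ -1.2263e+9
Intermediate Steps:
x = 25371/39617 (x = -25371*(-1/39617) = 25371/39617 ≈ 0.64041)
g(f) = f
(32124 + x)*(-38201 + g(c)) = (32124 + 25371/39617)*(-38201 + 28) = (1272681879/39617)*(-38173) = -48582085367067/39617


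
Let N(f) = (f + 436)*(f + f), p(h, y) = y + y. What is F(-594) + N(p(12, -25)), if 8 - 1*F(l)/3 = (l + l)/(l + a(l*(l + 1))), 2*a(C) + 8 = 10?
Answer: -22879132/593 ≈ -38582.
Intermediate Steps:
a(C) = 1 (a(C) = -4 + (½)*10 = -4 + 5 = 1)
F(l) = 24 - 6*l/(1 + l) (F(l) = 24 - 3*(l + l)/(l + 1) = 24 - 3*2*l/(1 + l) = 24 - 6*l/(1 + l))
p(h, y) = 2*y
N(f) = 2*f*(436 + f) (N(f) = (436 + f)*(2*f) = 2*f*(436 + f))
F(-594) + N(p(12, -25)) = 6*(4 + 3*(-594))/(1 - 594) + 2*(2*(-25))*(436 + 2*(-25)) = 6*(4 - 1782)/(-593) + 2*(-50)*(436 - 50) = 6*(-1/593)*(-1778) + 2*(-50)*386 = 10668/593 - 38600 = -22879132/593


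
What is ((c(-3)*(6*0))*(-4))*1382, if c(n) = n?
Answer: 0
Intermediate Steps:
((c(-3)*(6*0))*(-4))*1382 = (-18*0*(-4))*1382 = (-3*0*(-4))*1382 = (0*(-4))*1382 = 0*1382 = 0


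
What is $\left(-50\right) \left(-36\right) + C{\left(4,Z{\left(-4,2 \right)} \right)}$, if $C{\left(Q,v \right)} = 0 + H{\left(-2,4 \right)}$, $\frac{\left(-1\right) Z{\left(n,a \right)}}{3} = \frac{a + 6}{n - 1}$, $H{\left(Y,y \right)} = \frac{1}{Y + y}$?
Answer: $\frac{3601}{2} \approx 1800.5$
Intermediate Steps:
$Z{\left(n,a \right)} = - \frac{3 \left(6 + a\right)}{-1 + n}$ ($Z{\left(n,a \right)} = - 3 \frac{a + 6}{n - 1} = - 3 \frac{6 + a}{-1 + n} = - \frac{3 \left(6 + a\right)}{-1 + n}$)
$C{\left(Q,v \right)} = \frac{1}{2}$ ($C{\left(Q,v \right)} = 0 + \frac{1}{-2 + 4} = 0 + \frac{1}{2} = \frac{1}{2}$)
$\left(-50\right) \left(-36\right) + C{\left(4,Z{\left(-4,2 \right)} \right)} = \left(-50\right) \left(-36\right) + \frac{1}{2} = 1800 + \frac{1}{2} = \frac{3601}{2}$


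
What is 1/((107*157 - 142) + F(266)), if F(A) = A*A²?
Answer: 1/18837753 ≈ 5.3085e-8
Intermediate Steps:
F(A) = A³
1/((107*157 - 142) + F(266)) = 1/((107*157 - 142) + 266³) = 1/((16799 - 142) + 18821096) = 1/(16657 + 18821096) = 1/18837753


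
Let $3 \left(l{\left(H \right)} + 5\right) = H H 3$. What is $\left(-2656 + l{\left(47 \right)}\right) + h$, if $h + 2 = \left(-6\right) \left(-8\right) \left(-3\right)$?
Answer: $-598$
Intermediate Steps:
$l{\left(H \right)} = -5 + H^{2}$ ($l{\left(H \right)} = -5 + \frac{H H 3}{3} = -5 + \frac{H^{2} \cdot 3}{3} = -5 + \frac{3 H^{2}}{3} = -5 + H^{2}$)
$h = -146$ ($h = -2 + \left(-6\right) \left(-8\right) \left(-3\right) = -2 + 48 \left(-3\right) = -2 - 144 = -146$)
$\left(-2656 + l{\left(47 \right)}\right) + h = \left(-2656 - \left(5 - 47^{2}\right)\right) - 146 = \left(-2656 + \left(-5 + 2209\right)\right) - 146 = \left(-2656 + 2204\right) - 146 = -452 - 146 = -598$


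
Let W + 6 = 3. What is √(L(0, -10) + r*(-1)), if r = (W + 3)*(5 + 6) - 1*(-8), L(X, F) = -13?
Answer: I*√21 ≈ 4.5826*I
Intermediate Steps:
W = -3 (W = -6 + 3 = -3)
r = 8 (r = (-3 + 3)*(5 + 6) - 1*(-8) = 0*11 + 8 = 0 + 8 = 8)
√(L(0, -10) + r*(-1)) = √(-13 + 8*(-1)) = √(-13 - 8) = √(-21) = I*√21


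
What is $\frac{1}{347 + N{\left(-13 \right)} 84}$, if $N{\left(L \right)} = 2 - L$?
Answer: $\frac{1}{1607} \approx 0.00062228$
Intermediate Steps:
$\frac{1}{347 + N{\left(-13 \right)} 84} = \frac{1}{347 + \left(2 - -13\right) 84} = \frac{1}{347 + \left(2 + 13\right) 84} = \frac{1}{347 + 15 \cdot 84} = \frac{1}{347 + 1260} = \frac{1}{1607}$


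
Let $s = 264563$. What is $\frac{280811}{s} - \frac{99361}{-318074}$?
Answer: $\frac{115605922257}{84150611662} \approx 1.3738$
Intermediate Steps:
$\frac{280811}{s} - \frac{99361}{-318074} = \frac{280811}{264563} - \frac{99361}{-318074} = 280811 \cdot \frac{1}{264563} - - \frac{99361}{318074} = \frac{280811}{264563} + \frac{99361}{318074} = \frac{115605922257}{84150611662}$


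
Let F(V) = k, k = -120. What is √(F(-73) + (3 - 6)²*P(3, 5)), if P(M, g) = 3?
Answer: I*√93 ≈ 9.6436*I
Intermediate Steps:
F(V) = -120
√(F(-73) + (3 - 6)²*P(3, 5)) = √(-120 + (3 - 6)²*3) = √(-120 + (-3)²*3) = √(-120 + 9*3) = √(-120 + 27) = √(-93) = I*√93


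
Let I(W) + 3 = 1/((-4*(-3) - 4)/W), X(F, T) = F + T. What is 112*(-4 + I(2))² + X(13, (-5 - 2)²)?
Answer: 5165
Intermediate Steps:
I(W) = -3 + W/8 (I(W) = -3 + 1/((-4*(-3) - 4)/W) = -3 + 1/((12 - 4)/W) = -3 + 1/(8/W) = -3 + W/8)
112*(-4 + I(2))² + X(13, (-5 - 2)²) = 112*(-4 + (-3 + (⅛)*2))² + (13 + (-5 - 2)²) = 112*(-4 + (-3 + ¼))² + (13 + (-7)²) = 112*(-4 - 11/4)² + (13 + 49) = 112*(-27/4)² + 62 = 112*(729/16) + 62 = 5103 + 62 = 5165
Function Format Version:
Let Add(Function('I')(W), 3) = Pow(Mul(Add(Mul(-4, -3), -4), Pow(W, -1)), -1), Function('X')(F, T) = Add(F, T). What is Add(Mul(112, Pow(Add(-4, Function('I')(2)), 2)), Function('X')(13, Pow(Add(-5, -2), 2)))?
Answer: 5165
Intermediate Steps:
Function('I')(W) = Add(-3, Mul(Rational(1, 8), W)) (Function('I')(W) = Add(-3, Pow(Mul(Add(Mul(-4, -3), -4), Pow(W, -1)), -1)) = Add(-3, Pow(Mul(Add(12, -4), Pow(W, -1)), -1)) = Add(-3, Pow(Mul(8, Pow(W, -1)), -1)) = Add(-3, Mul(Rational(1, 8), W)))
Add(Mul(112, Pow(Add(-4, Function('I')(2)), 2)), Function('X')(13, Pow(Add(-5, -2), 2))) = Add(Mul(112, Pow(Add(-4, Add(-3, Mul(Rational(1, 8), 2))), 2)), Add(13, Pow(Add(-5, -2), 2))) = Add(Mul(112, Pow(Add(-4, Add(-3, Rational(1, 4))), 2)), Add(13, Pow(-7, 2))) = Add(Mul(112, Pow(Add(-4, Rational(-11, 4)), 2)), Add(13, 49)) = Add(Mul(112, Pow(Rational(-27, 4), 2)), 62) = Add(Mul(112, Rational(729, 16)), 62) = Add(5103, 62) = 5165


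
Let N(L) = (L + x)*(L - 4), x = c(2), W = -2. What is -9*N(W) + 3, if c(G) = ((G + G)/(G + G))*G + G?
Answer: 111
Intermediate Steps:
c(G) = 2*G (c(G) = ((2*G)/((2*G)))*G + G = ((2*G)*(1/(2*G)))*G + G = 1*G + G = G + G = 2*G)
x = 4 (x = 2*2 = 4)
N(L) = (-4 + L)*(4 + L) (N(L) = (L + 4)*(L - 4) = (4 + L)*(-4 + L) = (-4 + L)*(4 + L))
-9*N(W) + 3 = -9*(-16 + (-2)²) + 3 = -9*(-16 + 4) + 3 = -9*(-12) + 3 = 108 + 3 = 111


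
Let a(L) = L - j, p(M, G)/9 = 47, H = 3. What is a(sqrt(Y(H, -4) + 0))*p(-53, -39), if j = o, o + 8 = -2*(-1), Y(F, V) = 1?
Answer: 2961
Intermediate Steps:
p(M, G) = 423 (p(M, G) = 9*47 = 423)
o = -6 (o = -8 - 2*(-1) = -8 + 2 = -6)
j = -6
a(L) = 6 + L (a(L) = L - 1*(-6) = L + 6 = 6 + L)
a(sqrt(Y(H, -4) + 0))*p(-53, -39) = (6 + sqrt(1 + 0))*423 = (6 + sqrt(1))*423 = (6 + 1)*423 = 7*423 = 2961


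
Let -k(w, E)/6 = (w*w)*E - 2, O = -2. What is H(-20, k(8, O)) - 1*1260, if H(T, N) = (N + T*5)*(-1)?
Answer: -1940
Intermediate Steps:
k(w, E) = 12 - 6*E*w² (k(w, E) = -6*((w*w)*E - 2) = -6*(w²*E - 2) = -6*(E*w² - 2) = -6*(-2 + E*w²) = 12 - 6*E*w²)
H(T, N) = -N - 5*T (H(T, N) = (N + 5*T)*(-1) = -N - 5*T)
H(-20, k(8, O)) - 1*1260 = (-(12 - 6*(-2)*8²) - 5*(-20)) - 1*1260 = (-(12 - 6*(-2)*64) + 100) - 1260 = (-(12 + 768) + 100) - 1260 = (-1*780 + 100) - 1260 = (-780 + 100) - 1260 = -680 - 1260 = -1940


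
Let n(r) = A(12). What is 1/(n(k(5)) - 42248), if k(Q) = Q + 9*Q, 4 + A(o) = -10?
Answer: -1/42262 ≈ -2.3662e-5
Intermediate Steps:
A(o) = -14 (A(o) = -4 - 10 = -14)
k(Q) = 10*Q
n(r) = -14
1/(n(k(5)) - 42248) = 1/(-14 - 42248) = 1/(-42262) = -1/42262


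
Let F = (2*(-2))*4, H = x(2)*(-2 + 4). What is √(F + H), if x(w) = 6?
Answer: 2*I ≈ 2.0*I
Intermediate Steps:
H = 12 (H = 6*(-2 + 4) = 6*2 = 12)
F = -16 (F = -4*4 = -16)
√(F + H) = √(-16 + 12) = √(-4) = 2*I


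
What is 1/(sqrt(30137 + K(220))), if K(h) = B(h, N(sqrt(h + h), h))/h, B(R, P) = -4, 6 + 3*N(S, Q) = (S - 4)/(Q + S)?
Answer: sqrt(91164370)/1657534 ≈ 0.0057604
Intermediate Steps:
N(S, Q) = -2 + (-4 + S)/(3*(Q + S)) (N(S, Q) = -2 + ((S - 4)/(Q + S))/3 = -2 + ((-4 + S)/(Q + S))/3 = -2 + (-4 + S)/(3*(Q + S)))
K(h) = -4/h
1/(sqrt(30137 + K(220))) = 1/(sqrt(30137 - 4/220)) = 1/(sqrt(30137 - 4*1/220)) = 1/(sqrt(30137 - 1/55)) = 1/(sqrt(1657534/55)) = 1/(sqrt(91164370)/55) = sqrt(91164370)/1657534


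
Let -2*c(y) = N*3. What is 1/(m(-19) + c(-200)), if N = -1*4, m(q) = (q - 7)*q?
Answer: 1/500 ≈ 0.0020000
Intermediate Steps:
m(q) = q*(-7 + q) (m(q) = (-7 + q)*q = q*(-7 + q))
N = -4
c(y) = 6 (c(y) = -(-2)*3 = -½*(-12) = 6)
1/(m(-19) + c(-200)) = 1/(-19*(-7 - 19) + 6) = 1/(-19*(-26) + 6) = 1/(494 + 6) = 1/500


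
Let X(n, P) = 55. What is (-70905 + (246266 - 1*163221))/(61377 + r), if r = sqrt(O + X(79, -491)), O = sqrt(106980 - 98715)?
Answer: 12140/(61377 + sqrt(55 + sqrt(8265))) ≈ 0.19776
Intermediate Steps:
O = sqrt(8265) ≈ 90.912
r = sqrt(55 + sqrt(8265)) (r = sqrt(sqrt(8265) + 55) = sqrt(55 + sqrt(8265)) ≈ 12.079)
(-70905 + (246266 - 1*163221))/(61377 + r) = (-70905 + (246266 - 1*163221))/(61377 + sqrt(55 + sqrt(8265))) = (-70905 + (246266 - 163221))/(61377 + sqrt(55 + sqrt(8265))) = (-70905 + 83045)/(61377 + sqrt(55 + sqrt(8265))) = 12140/(61377 + sqrt(55 + sqrt(8265)))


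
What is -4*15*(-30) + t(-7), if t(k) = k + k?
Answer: 1786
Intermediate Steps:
t(k) = 2*k
-4*15*(-30) + t(-7) = -4*15*(-30) + 2*(-7) = -60*(-30) - 14 = 1800 - 14 = 1786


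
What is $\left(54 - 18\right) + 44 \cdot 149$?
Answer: $6592$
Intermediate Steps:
$\left(54 - 18\right) + 44 \cdot 149 = 36 + 6556 = 6592$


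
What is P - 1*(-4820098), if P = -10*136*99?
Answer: 4685458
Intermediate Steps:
P = -134640 (P = -1360*99 = -134640)
P - 1*(-4820098) = -134640 - 1*(-4820098) = -134640 + 4820098 = 4685458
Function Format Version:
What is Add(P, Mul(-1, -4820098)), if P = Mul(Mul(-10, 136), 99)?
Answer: 4685458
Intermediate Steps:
P = -134640 (P = Mul(-1360, 99) = -134640)
Add(P, Mul(-1, -4820098)) = Add(-134640, Mul(-1, -4820098)) = Add(-134640, 4820098) = 4685458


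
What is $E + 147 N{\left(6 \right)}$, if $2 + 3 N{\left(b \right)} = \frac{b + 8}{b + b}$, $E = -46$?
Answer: $- \frac{521}{6} \approx -86.833$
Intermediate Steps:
$N{\left(b \right)} = - \frac{2}{3} + \frac{8 + b}{6 b}$ ($N{\left(b \right)} = - \frac{2}{3} + \frac{\left(b + 8\right) \frac{1}{b + b}}{3} = - \frac{2}{3} + \frac{\left(8 + b\right) \frac{1}{2 b}}{3} = - \frac{2}{3} + \frac{\frac{1}{2} \frac{1}{b} \left(8 + b\right)}{3} = - \frac{2}{3} + \frac{8 + b}{6 b}$)
$E + 147 N{\left(6 \right)} = -46 + 147 \frac{8 - 18}{6 \cdot 6} = -46 + 147 \cdot \frac{1}{6} \cdot \frac{1}{6} \left(8 - 18\right) = -46 + 147 \cdot \frac{1}{6} \cdot \frac{1}{6} \left(-10\right) = -46 + 147 \left(- \frac{5}{18}\right) = -46 - \frac{245}{6} = - \frac{521}{6}$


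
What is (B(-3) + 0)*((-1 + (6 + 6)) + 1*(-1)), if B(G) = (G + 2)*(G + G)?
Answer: 60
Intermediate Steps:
B(G) = 2*G*(2 + G) (B(G) = (2 + G)*(2*G) = 2*G*(2 + G))
(B(-3) + 0)*((-1 + (6 + 6)) + 1*(-1)) = (2*(-3)*(2 - 3) + 0)*((-1 + (6 + 6)) + 1*(-1)) = (2*(-3)*(-1) + 0)*((-1 + 12) - 1) = (6 + 0)*(11 - 1) = 6*10 = 60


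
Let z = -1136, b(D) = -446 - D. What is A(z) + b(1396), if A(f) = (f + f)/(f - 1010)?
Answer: -1975330/1073 ≈ -1840.9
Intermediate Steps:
A(f) = 2*f/(-1010 + f) (A(f) = (2*f)/(-1010 + f) = 2*f/(-1010 + f))
A(z) + b(1396) = 2*(-1136)/(-1010 - 1136) + (-446 - 1*1396) = 2*(-1136)/(-2146) + (-446 - 1396) = 2*(-1136)*(-1/2146) - 1842 = 1136/1073 - 1842 = -1975330/1073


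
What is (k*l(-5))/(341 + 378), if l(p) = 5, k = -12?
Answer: -60/719 ≈ -0.083449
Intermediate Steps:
(k*l(-5))/(341 + 378) = (-12*5)/(341 + 378) = -60/719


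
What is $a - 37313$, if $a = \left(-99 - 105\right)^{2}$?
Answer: $4303$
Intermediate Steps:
$a = 41616$ ($a = \left(-204\right)^{2} = 41616$)
$a - 37313 = 41616 - 37313 = 4303$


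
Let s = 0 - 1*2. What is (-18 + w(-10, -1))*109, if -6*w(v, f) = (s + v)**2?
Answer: -4578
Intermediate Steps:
s = -2 (s = 0 - 2 = -2)
w(v, f) = -(-2 + v)**2/6
(-18 + w(-10, -1))*109 = (-18 - (-2 - 10)**2/6)*109 = (-18 - 1/6*(-12)**2)*109 = (-18 - 1/6*144)*109 = (-18 - 24)*109 = -42*109 = -4578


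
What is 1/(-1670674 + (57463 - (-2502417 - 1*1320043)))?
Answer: 1/2209249 ≈ 4.5264e-7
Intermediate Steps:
1/(-1670674 + (57463 - (-2502417 - 1*1320043))) = 1/(-1670674 + (57463 - (-2502417 - 1320043))) = 1/(-1670674 + (57463 - 1*(-3822460))) = 1/(-1670674 + (57463 + 3822460)) = 1/(-1670674 + 3879923) = 1/2209249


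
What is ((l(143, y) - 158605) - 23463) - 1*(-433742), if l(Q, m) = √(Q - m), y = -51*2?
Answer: 251674 + 7*√5 ≈ 2.5169e+5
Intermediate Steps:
y = -102
((l(143, y) - 158605) - 23463) - 1*(-433742) = ((√(143 - 1*(-102)) - 158605) - 23463) - 1*(-433742) = ((√(143 + 102) - 158605) - 23463) + 433742 = ((√245 - 158605) - 23463) + 433742 = ((7*√5 - 158605) - 23463) + 433742 = ((-158605 + 7*√5) - 23463) + 433742 = (-182068 + 7*√5) + 433742 = 251674 + 7*√5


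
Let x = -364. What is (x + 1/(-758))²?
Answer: 76127983569/574564 ≈ 1.3250e+5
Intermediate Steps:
(x + 1/(-758))² = (-364 + 1/(-758))² = (-364 - 1/758)² = (-275913/758)² = 76127983569/574564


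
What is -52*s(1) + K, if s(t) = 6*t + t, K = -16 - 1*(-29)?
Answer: -351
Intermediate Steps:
K = 13 (K = -16 + 29 = 13)
s(t) = 7*t
-52*s(1) + K = -364 + 13 = -351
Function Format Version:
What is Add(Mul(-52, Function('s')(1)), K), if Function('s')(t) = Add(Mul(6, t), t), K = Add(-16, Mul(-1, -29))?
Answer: -351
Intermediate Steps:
K = 13 (K = Add(-16, 29) = 13)
Function('s')(t) = Mul(7, t)
Add(Mul(-52, Function('s')(1)), K) = Add(Mul(-52, Mul(7, 1)), 13) = Add(Mul(-52, 7), 13) = Add(-364, 13) = -351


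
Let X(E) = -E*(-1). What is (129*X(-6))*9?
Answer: -6966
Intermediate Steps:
X(E) = E
(129*X(-6))*9 = (129*(-6))*9 = -774*9 = -6966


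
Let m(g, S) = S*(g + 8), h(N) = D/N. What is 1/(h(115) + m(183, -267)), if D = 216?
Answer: -115/5864439 ≈ -1.9610e-5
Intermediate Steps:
h(N) = 216/N
m(g, S) = S*(8 + g)
1/(h(115) + m(183, -267)) = 1/(216/115 - 267*(8 + 183)) = 1/(216*(1/115) - 267*191) = 1/(216/115 - 50997) = 1/(-5864439/115) = -115/5864439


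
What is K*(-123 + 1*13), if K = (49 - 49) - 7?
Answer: 770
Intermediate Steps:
K = -7 (K = 0 - 7 = -7)
K*(-123 + 1*13) = -7*(-123 + 1*13) = -7*(-123 + 13) = -7*(-110) = 770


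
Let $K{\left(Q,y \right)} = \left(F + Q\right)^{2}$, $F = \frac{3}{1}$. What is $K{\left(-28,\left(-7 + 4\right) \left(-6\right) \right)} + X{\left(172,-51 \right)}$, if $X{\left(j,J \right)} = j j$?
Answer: $30209$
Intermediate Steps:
$F = 3$ ($F = 3 \cdot 1 = 3$)
$X{\left(j,J \right)} = j^{2}$
$K{\left(Q,y \right)} = \left(3 + Q\right)^{2}$
$K{\left(-28,\left(-7 + 4\right) \left(-6\right) \right)} + X{\left(172,-51 \right)} = \left(3 - 28\right)^{2} + 172^{2} = \left(-25\right)^{2} + 29584 = 625 + 29584 = 30209$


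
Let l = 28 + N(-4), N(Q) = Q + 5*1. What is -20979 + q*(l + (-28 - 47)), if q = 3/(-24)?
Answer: -83893/4 ≈ -20973.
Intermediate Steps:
N(Q) = 5 + Q (N(Q) = Q + 5 = 5 + Q)
q = -⅛ (q = 3*(-1/24) = -⅛ ≈ -0.12500)
l = 29 (l = 28 + (5 - 4) = 28 + 1 = 29)
-20979 + q*(l + (-28 - 47)) = -20979 - (29 + (-28 - 47))/8 = -20979 - (29 - 75)/8 = -20979 - ⅛*(-46) = -20979 + 23/4 = -83893/4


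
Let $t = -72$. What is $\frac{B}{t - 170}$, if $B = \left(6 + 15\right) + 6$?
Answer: $- \frac{27}{242} \approx -0.11157$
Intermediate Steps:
$B = 27$ ($B = 21 + 6 = 27$)
$\frac{B}{t - 170} = \frac{27}{-72 - 170} = \frac{27}{-242} = 27 \left(- \frac{1}{242}\right) = - \frac{27}{242}$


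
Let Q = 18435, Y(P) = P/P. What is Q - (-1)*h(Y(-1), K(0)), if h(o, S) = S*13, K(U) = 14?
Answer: 18617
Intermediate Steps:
Y(P) = 1
h(o, S) = 13*S
Q - (-1)*h(Y(-1), K(0)) = 18435 - (-1)*13*14 = 18435 - (-1)*182 = 18435 - 1*(-182) = 18435 + 182 = 18617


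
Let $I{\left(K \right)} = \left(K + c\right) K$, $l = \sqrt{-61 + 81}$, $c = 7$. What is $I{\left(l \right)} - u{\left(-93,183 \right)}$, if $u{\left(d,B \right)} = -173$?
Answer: $193 + 14 \sqrt{5} \approx 224.3$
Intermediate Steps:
$l = 2 \sqrt{5}$ ($l = \sqrt{20} = 2 \sqrt{5} \approx 4.4721$)
$I{\left(K \right)} = K \left(7 + K\right)$ ($I{\left(K \right)} = \left(K + 7\right) K = \left(7 + K\right) K = K \left(7 + K\right)$)
$I{\left(l \right)} - u{\left(-93,183 \right)} = 2 \sqrt{5} \left(7 + 2 \sqrt{5}\right) - -173 = 2 \sqrt{5} \left(7 + 2 \sqrt{5}\right) + 173 = 173 + 2 \sqrt{5} \left(7 + 2 \sqrt{5}\right)$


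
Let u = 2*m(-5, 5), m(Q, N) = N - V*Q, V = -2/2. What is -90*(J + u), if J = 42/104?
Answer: -945/26 ≈ -36.346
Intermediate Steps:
V = -1 (V = -2*½ = -1)
J = 21/52 (J = 42*(1/104) = 21/52 ≈ 0.40385)
m(Q, N) = N + Q (m(Q, N) = N - (-1)*Q = N + Q)
u = 0 (u = 2*(5 - 5) = 2*0 = 0)
-90*(J + u) = -90*(21/52 + 0) = -90*21/52 = -945/26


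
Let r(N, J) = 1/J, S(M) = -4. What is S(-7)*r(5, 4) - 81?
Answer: -82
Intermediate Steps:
S(-7)*r(5, 4) - 81 = -4/4 - 81 = -4*1/4 - 81 = -1 - 81 = -82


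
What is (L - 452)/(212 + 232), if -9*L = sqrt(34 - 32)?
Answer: -113/111 - sqrt(2)/3996 ≈ -1.0184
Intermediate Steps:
L = -sqrt(2)/9 (L = -sqrt(34 - 32)/9 = -sqrt(2)/9 ≈ -0.15713)
(L - 452)/(212 + 232) = (-sqrt(2)/9 - 452)/(212 + 232) = (-452 - sqrt(2)/9)/444 = (-452 - sqrt(2)/9)*(1/444) = -113/111 - sqrt(2)/3996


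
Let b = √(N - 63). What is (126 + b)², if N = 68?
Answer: (126 + √5)² ≈ 16445.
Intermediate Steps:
b = √5 (b = √(68 - 63) = √5 ≈ 2.2361)
(126 + b)² = (126 + √5)²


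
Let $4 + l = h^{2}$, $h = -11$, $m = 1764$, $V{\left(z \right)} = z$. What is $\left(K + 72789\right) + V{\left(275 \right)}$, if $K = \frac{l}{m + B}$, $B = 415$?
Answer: $\frac{159206573}{2179} \approx 73064.0$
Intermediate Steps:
$l = 117$ ($l = -4 + \left(-11\right)^{2} = -4 + 121 = 117$)
$K = \frac{117}{2179}$ ($K = \frac{1}{1764 + 415} \cdot 117 = \frac{1}{2179} \cdot 117 = \frac{117}{2179} \approx 0.053694$)
$\left(K + 72789\right) + V{\left(275 \right)} = \left(\frac{117}{2179} + 72789\right) + 275 = \frac{158607348}{2179} + 275 = \frac{159206573}{2179}$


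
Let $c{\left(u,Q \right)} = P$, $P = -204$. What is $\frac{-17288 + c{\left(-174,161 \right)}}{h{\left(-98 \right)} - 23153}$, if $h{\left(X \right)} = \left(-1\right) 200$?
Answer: $\frac{17492}{23353} \approx 0.74903$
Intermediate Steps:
$h{\left(X \right)} = -200$
$c{\left(u,Q \right)} = -204$
$\frac{-17288 + c{\left(-174,161 \right)}}{h{\left(-98 \right)} - 23153} = \frac{-17288 - 204}{-200 - 23153} = - \frac{17492}{-23353} = \left(-17492\right) \left(- \frac{1}{23353}\right) = \frac{17492}{23353}$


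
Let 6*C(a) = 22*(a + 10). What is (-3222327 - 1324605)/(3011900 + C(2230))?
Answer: -3410199/2265085 ≈ -1.5056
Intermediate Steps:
C(a) = 110/3 + 11*a/3 (C(a) = (22*(a + 10))/6 = (22*(10 + a))/6 = (220 + 22*a)/6 = 110/3 + 11*a/3)
(-3222327 - 1324605)/(3011900 + C(2230)) = (-3222327 - 1324605)/(3011900 + (110/3 + (11/3)*2230)) = -4546932/(3011900 + (110/3 + 24530/3)) = -4546932/(3011900 + 24640/3) = -4546932/9060340/3 = -4546932*3/9060340 = -3410199/2265085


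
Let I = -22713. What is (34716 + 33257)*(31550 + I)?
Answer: 600677401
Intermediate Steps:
(34716 + 33257)*(31550 + I) = (34716 + 33257)*(31550 - 22713) = 67973*8837 = 600677401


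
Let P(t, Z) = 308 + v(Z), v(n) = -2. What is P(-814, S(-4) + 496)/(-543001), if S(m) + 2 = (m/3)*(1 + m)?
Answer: -306/543001 ≈ -0.00056353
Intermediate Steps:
S(m) = -2 + m*(1 + m)/3 (S(m) = -2 + (m/3)*(1 + m) = -2 + m*(1 + m)/3)
P(t, Z) = 306 (P(t, Z) = 308 - 2 = 306)
P(-814, S(-4) + 496)/(-543001) = 306/(-543001) = 306*(-1/543001) = -306/543001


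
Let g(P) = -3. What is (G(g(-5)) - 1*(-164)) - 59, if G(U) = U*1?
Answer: 102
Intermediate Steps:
G(U) = U
(G(g(-5)) - 1*(-164)) - 59 = (-3 - 1*(-164)) - 59 = (-3 + 164) - 59 = 161 - 59 = 102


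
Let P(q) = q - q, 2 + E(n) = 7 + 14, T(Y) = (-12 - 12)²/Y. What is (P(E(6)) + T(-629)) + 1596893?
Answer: 1004445121/629 ≈ 1.5969e+6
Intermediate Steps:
T(Y) = 576/Y (T(Y) = (-24)²/Y = 576/Y)
E(n) = 19 (E(n) = -2 + (7 + 14) = -2 + 21 = 19)
P(q) = 0
(P(E(6)) + T(-629)) + 1596893 = (0 + 576/(-629)) + 1596893 = (0 + 576*(-1/629)) + 1596893 = (0 - 576/629) + 1596893 = -576/629 + 1596893 = 1004445121/629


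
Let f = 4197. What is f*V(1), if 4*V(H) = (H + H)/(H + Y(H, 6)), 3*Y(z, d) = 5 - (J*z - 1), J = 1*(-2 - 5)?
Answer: 12591/32 ≈ 393.47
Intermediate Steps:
J = -7 (J = 1*(-7) = -7)
Y(z, d) = 2 + 7*z/3 (Y(z, d) = (5 - (-7*z - 1))/3 = (5 - (-1 - 7*z))/3 = (5 + (1 + 7*z))/3 = (6 + 7*z)/3 = 2 + 7*z/3)
V(H) = H/(2*(2 + 10*H/3)) (V(H) = ((H + H)/(H + (2 + 7*H/3)))/4 = ((2*H)/(2 + 10*H/3))/4 = (2*H/(2 + 10*H/3))/4 = H/(2*(2 + 10*H/3)))
f*V(1) = 4197*((¾)*1/(3 + 5*1)) = 4197*((¾)*1/(3 + 5)) = 4197*((¾)*1/8) = 4197*((¾)*1*(⅛)) = 4197*(3/32) = 12591/32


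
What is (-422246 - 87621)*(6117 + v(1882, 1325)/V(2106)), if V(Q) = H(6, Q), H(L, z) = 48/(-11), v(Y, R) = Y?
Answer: -69574921219/24 ≈ -2.8990e+9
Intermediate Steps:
H(L, z) = -48/11 (H(L, z) = 48*(-1/11) = -48/11)
V(Q) = -48/11
(-422246 - 87621)*(6117 + v(1882, 1325)/V(2106)) = (-422246 - 87621)*(6117 + 1882/(-48/11)) = -509867*(6117 + 1882*(-11/48)) = -509867*(6117 - 10351/24) = -509867*136457/24 = -69574921219/24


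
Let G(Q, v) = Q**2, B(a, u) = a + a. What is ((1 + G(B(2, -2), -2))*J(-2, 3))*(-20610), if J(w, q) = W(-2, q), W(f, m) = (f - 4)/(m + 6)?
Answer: 233580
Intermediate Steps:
B(a, u) = 2*a
W(f, m) = (-4 + f)/(6 + m)
J(w, q) = -6/(6 + q) (J(w, q) = (-4 - 2)/(6 + q) = -6/(6 + q))
((1 + G(B(2, -2), -2))*J(-2, 3))*(-20610) = ((1 + (2*2)**2)*(-6/(6 + 3)))*(-20610) = ((1 + 4**2)*(-6/9))*(-20610) = ((1 + 16)*(-6*1/9))*(-20610) = (17*(-2/3))*(-20610) = -34/3*(-20610) = 233580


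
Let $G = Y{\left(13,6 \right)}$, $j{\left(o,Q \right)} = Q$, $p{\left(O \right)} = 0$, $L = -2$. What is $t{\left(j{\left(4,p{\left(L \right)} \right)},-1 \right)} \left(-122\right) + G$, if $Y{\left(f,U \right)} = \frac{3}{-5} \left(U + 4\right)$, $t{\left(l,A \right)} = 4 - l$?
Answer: $-494$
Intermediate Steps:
$Y{\left(f,U \right)} = - \frac{12}{5} - \frac{3 U}{5}$ ($Y{\left(f,U \right)} = 3 \left(- \frac{1}{5}\right) \left(4 + U\right) = - \frac{3 \left(4 + U\right)}{5} = - \frac{12}{5} - \frac{3 U}{5}$)
$G = -6$ ($G = - \frac{12}{5} - \frac{18}{5} = -6$)
$t{\left(j{\left(4,p{\left(L \right)} \right)},-1 \right)} \left(-122\right) + G = \left(4 - 0\right) \left(-122\right) - 6 = \left(4 + 0\right) \left(-122\right) - 6 = 4 \left(-122\right) - 6 = -488 - 6 = -494$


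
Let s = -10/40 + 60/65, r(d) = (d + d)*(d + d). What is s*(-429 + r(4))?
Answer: -12775/52 ≈ -245.67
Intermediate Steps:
r(d) = 4*d² (r(d) = (2*d)*(2*d) = 4*d²)
s = 35/52 (s = -10*1/40 + 60*(1/65) = -¼ + 12/13 = 35/52 ≈ 0.67308)
s*(-429 + r(4)) = 35*(-429 + 4*4²)/52 = 35*(-429 + 4*16)/52 = 35*(-429 + 64)/52 = (35/52)*(-365) = -12775/52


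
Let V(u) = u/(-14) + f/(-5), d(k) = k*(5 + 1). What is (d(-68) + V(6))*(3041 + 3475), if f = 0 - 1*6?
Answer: -92872548/35 ≈ -2.6535e+6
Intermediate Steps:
d(k) = 6*k (d(k) = k*6 = 6*k)
f = -6 (f = 0 - 6 = -6)
V(u) = 6/5 - u/14 (V(u) = u/(-14) - 6/(-5) = u*(-1/14) - 6*(-⅕) = -u/14 + 6/5 = 6/5 - u/14)
(d(-68) + V(6))*(3041 + 3475) = (6*(-68) + (6/5 - 1/14*6))*(3041 + 3475) = (-408 + (6/5 - 3/7))*6516 = (-408 + 27/35)*6516 = -14253/35*6516 = -92872548/35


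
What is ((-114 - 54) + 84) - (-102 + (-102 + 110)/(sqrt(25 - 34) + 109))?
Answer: 106574/5945 + 12*I/5945 ≈ 17.927 + 0.0020185*I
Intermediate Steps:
((-114 - 54) + 84) - (-102 + (-102 + 110)/(sqrt(25 - 34) + 109)) = (-168 + 84) - (-102 + 8/(sqrt(-9) + 109)) = -84 - (-102 + 8/(3*I + 109)) = -84 - (-102 + 8/(109 + 3*I)) = -84 - (-102 + 8*((109 - 3*I)/11890)) = -84 - (-102 + 4*(109 - 3*I)/5945) = -84 + (102 - 4*(109 - 3*I)/5945) = 18 - 4*(109 - 3*I)/5945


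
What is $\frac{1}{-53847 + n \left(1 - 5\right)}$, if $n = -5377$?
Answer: $- \frac{1}{32339} \approx -3.0922 \cdot 10^{-5}$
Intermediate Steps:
$\frac{1}{-53847 + n \left(1 - 5\right)} = \frac{1}{-53847 - 5377 \left(1 - 5\right)} = \frac{1}{-53847 - -21508} = \frac{1}{-53847 + 21508} = \frac{1}{-32339} = - \frac{1}{32339}$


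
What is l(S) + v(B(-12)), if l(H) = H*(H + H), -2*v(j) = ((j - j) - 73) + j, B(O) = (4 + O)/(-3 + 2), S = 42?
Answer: 7121/2 ≈ 3560.5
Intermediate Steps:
B(O) = -4 - O (B(O) = (4 + O)/(-1) = (4 + O)*(-1) = -4 - O)
v(j) = 73/2 - j/2 (v(j) = -(((j - j) - 73) + j)/2 = -((0 - 73) + j)/2 = -(-73 + j)/2 = 73/2 - j/2)
l(H) = 2*H**2 (l(H) = H*(2*H) = 2*H**2)
l(S) + v(B(-12)) = 2*42**2 + (73/2 - (-4 - 1*(-12))/2) = 2*1764 + (73/2 - (-4 + 12)/2) = 3528 + (73/2 - 1/2*8) = 3528 + (73/2 - 4) = 3528 + 65/2 = 7121/2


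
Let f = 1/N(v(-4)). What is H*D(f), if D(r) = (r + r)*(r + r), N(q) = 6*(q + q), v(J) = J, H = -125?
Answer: -125/576 ≈ -0.21701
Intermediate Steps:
N(q) = 12*q (N(q) = 6*(2*q) = 12*q)
f = -1/48 (f = 1/(12*(-4)) = 1/(-48) = -1/48 ≈ -0.020833)
D(r) = 4*r**2 (D(r) = (2*r)*(2*r) = 4*r**2)
H*D(f) = -500*(-1/48)**2 = -500/2304 = -125*1/576 = -125/576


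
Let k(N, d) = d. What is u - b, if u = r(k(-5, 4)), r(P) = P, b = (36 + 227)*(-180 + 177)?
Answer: 793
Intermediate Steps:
b = -789 (b = 263*(-3) = -789)
u = 4
u - b = 4 - 1*(-789) = 4 + 789 = 793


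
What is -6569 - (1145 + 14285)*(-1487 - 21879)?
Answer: 360530811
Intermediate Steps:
-6569 - (1145 + 14285)*(-1487 - 21879) = -6569 - 15430*(-23366) = -6569 - 1*(-360537380) = -6569 + 360537380 = 360530811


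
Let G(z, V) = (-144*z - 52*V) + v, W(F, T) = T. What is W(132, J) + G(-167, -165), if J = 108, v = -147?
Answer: 32589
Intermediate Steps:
G(z, V) = -147 - 144*z - 52*V (G(z, V) = (-144*z - 52*V) - 147 = -147 - 144*z - 52*V)
W(132, J) + G(-167, -165) = 108 + (-147 - 144*(-167) - 52*(-165)) = 108 + (-147 + 24048 + 8580) = 108 + 32481 = 32589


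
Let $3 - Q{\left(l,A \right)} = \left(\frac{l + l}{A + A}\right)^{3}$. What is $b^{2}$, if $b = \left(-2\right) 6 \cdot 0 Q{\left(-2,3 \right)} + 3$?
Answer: $9$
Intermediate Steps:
$Q{\left(l,A \right)} = 3 - \frac{l^{3}}{A^{3}}$ ($Q{\left(l,A \right)} = 3 - \left(\frac{l + l}{A + A}\right)^{3} = 3 - \left(\frac{2 l}{2 A}\right)^{3} = 3 - \left(2 l \frac{1}{2 A}\right)^{3} = 3 - \left(\frac{l}{A}\right)^{3} = 3 - \frac{l^{3}}{A^{3}}$)
$b = 3$ ($b = \left(-2\right) 6 \cdot 0 \left(3 - \frac{\left(-2\right)^{3}}{27}\right) + 3 = \left(-12\right) 0 \left(3 - \frac{1}{27} \left(-8\right)\right) + 3 = 0 \left(3 + \frac{8}{27}\right) + 3 = 0 \cdot \frac{89}{27} + 3 = 0 + 3 = 3$)
$b^{2} = 3^{2} = 9$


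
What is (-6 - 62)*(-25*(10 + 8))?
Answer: 30600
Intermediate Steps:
(-6 - 62)*(-25*(10 + 8)) = -(-1700)*18 = -68*(-450) = 30600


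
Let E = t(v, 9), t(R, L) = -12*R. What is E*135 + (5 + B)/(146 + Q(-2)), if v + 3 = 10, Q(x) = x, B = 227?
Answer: -204091/18 ≈ -11338.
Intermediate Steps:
v = 7 (v = -3 + 10 = 7)
E = -84 (E = -12*7 = -84)
E*135 + (5 + B)/(146 + Q(-2)) = -84*135 + (5 + 227)/(146 - 2) = -11340 + 232/144 = -11340 + 232*(1/144) = -11340 + 29/18 = -204091/18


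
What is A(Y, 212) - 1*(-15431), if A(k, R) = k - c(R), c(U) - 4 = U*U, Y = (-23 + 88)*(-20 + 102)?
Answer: -24187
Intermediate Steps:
Y = 5330 (Y = 65*82 = 5330)
c(U) = 4 + U**2 (c(U) = 4 + U*U = 4 + U**2)
A(k, R) = -4 + k - R**2 (A(k, R) = k - (4 + R**2) = k + (-4 - R**2) = -4 + k - R**2)
A(Y, 212) - 1*(-15431) = (-4 + 5330 - 1*212**2) - 1*(-15431) = (-4 + 5330 - 1*44944) + 15431 = (-4 + 5330 - 44944) + 15431 = -39618 + 15431 = -24187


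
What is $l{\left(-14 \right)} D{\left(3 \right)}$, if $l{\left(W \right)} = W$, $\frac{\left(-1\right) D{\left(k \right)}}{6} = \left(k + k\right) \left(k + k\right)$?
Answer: $3024$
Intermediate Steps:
$D{\left(k \right)} = - 24 k^{2}$ ($D{\left(k \right)} = - 6 \left(k + k\right) \left(k + k\right) = - 6 \cdot 2 k 2 k = - 6 \cdot 4 k^{2} = - 24 k^{2}$)
$l{\left(-14 \right)} D{\left(3 \right)} = - 14 \left(- 24 \cdot 3^{2}\right) = - 14 \left(\left(-24\right) 9\right) = \left(-14\right) \left(-216\right) = 3024$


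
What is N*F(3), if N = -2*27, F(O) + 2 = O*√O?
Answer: 108 - 162*√3 ≈ -172.59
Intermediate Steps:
F(O) = -2 + O^(3/2) (F(O) = -2 + O*√O = -2 + O^(3/2))
N = -54
N*F(3) = -54*(-2 + 3^(3/2)) = -54*(-2 + 3*√3) = 108 - 162*√3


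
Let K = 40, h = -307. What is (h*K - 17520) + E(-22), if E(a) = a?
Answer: -29822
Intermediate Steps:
(h*K - 17520) + E(-22) = (-307*40 - 17520) - 22 = (-12280 - 17520) - 22 = -29800 - 22 = -29822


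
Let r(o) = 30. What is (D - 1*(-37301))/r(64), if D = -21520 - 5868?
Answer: 9913/30 ≈ 330.43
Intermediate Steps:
D = -27388
(D - 1*(-37301))/r(64) = (-27388 - 1*(-37301))/30 = (-27388 + 37301)*(1/30) = 9913*(1/30) = 9913/30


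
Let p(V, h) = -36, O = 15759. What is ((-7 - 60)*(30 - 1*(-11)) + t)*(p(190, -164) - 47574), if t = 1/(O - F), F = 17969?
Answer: 28903416831/221 ≈ 1.3078e+8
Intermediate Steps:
t = -1/2210 (t = 1/(15759 - 1*17969) = 1/(15759 - 17969) = 1/(-2210) = -1/2210 ≈ -0.00045249)
((-7 - 60)*(30 - 1*(-11)) + t)*(p(190, -164) - 47574) = ((-7 - 60)*(30 - 1*(-11)) - 1/2210)*(-36 - 47574) = (-67*(30 + 11) - 1/2210)*(-47610) = (-67*41 - 1/2210)*(-47610) = (-2747 - 1/2210)*(-47610) = -6070871/2210*(-47610) = 28903416831/221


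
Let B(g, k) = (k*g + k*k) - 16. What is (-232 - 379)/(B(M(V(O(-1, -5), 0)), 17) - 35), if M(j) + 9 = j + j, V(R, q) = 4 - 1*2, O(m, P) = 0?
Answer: -611/153 ≈ -3.9935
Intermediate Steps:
V(R, q) = 2 (V(R, q) = 4 - 2 = 2)
M(j) = -9 + 2*j (M(j) = -9 + (j + j) = -9 + 2*j)
B(g, k) = -16 + k**2 + g*k (B(g, k) = (g*k + k**2) - 16 = (k**2 + g*k) - 16 = -16 + k**2 + g*k)
(-232 - 379)/(B(M(V(O(-1, -5), 0)), 17) - 35) = (-232 - 379)/((-16 + 17**2 + (-9 + 2*2)*17) - 35) = -611/((-16 + 289 + (-9 + 4)*17) - 35) = -611/((-16 + 289 - 5*17) - 35) = -611/((-16 + 289 - 85) - 35) = -611/(188 - 35) = -611/153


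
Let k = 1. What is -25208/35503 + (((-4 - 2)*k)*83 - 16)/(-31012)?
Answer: -381750977/550509518 ≈ -0.69345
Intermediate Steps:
-25208/35503 + (((-4 - 2)*k)*83 - 16)/(-31012) = -25208/35503 + (((-4 - 2)*1)*83 - 16)/(-31012) = -25208*1/35503 + (-6*1*83 - 16)*(-1/31012) = -25208/35503 + (-6*83 - 16)*(-1/31012) = -25208/35503 + (-498 - 16)*(-1/31012) = -25208/35503 - 514*(-1/31012) = -25208/35503 + 257/15506 = -381750977/550509518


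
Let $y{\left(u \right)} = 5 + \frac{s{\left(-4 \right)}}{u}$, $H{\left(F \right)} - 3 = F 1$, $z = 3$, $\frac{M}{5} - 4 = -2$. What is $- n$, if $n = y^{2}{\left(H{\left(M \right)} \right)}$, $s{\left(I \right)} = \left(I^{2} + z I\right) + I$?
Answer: $-25$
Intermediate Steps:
$M = 10$ ($M = 20 + 5 \left(-2\right) = 20 - 10 = 10$)
$H{\left(F \right)} = 3 + F$ ($H{\left(F \right)} = 3 + F 1 = 3 + F$)
$s{\left(I \right)} = I^{2} + 4 I$ ($s{\left(I \right)} = \left(I^{2} + 3 I\right) + I = I^{2} + 4 I$)
$y{\left(u \right)} = 5$ ($y{\left(u \right)} = 5 + \frac{\left(-4\right) \left(4 - 4\right)}{u} = 5 + \frac{\left(-4\right) 0}{u} = 5 + \frac{0}{u} = 5 + 0 = 5$)
$n = 25$ ($n = 5^{2} = 25$)
$- n = \left(-1\right) 25 = -25$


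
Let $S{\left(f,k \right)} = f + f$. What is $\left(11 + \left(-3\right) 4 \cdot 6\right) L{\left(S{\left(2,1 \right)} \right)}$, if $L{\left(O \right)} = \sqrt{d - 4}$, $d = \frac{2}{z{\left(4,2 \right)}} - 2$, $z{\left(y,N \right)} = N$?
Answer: $- 61 i \sqrt{5} \approx - 136.4 i$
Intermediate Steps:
$d = -1$ ($d = \frac{2}{2} - 2 = 2 \cdot \frac{1}{2} - 2 = 1 - 2 = -1$)
$S{\left(f,k \right)} = 2 f$
$L{\left(O \right)} = i \sqrt{5}$ ($L{\left(O \right)} = \sqrt{-1 - 4} = \sqrt{-5} = i \sqrt{5}$)
$\left(11 + \left(-3\right) 4 \cdot 6\right) L{\left(S{\left(2,1 \right)} \right)} = \left(11 + \left(-3\right) 4 \cdot 6\right) i \sqrt{5} = \left(11 - 72\right) i \sqrt{5} = - 61 i \sqrt{5}$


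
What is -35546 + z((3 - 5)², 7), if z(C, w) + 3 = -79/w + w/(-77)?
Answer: -2738149/77 ≈ -35560.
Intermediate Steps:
z(C, w) = -3 - 79/w - w/77 (z(C, w) = -3 + (-79/w + w/(-77)) = -3 + (-79/w + w*(-1/77)) = -3 + (-79/w - w/77) = -3 - 79/w - w/77)
-35546 + z((3 - 5)², 7) = -35546 + (-3 - 79/7 - 1/77*7) = -35546 + (-3 - 79*⅐ - 1/11) = -35546 + (-3 - 79/7 - 1/11) = -35546 - 1107/77 = -2738149/77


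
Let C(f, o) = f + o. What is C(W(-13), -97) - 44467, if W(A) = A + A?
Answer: -44590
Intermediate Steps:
W(A) = 2*A
C(W(-13), -97) - 44467 = (2*(-13) - 97) - 44467 = (-26 - 97) - 44467 = -123 - 44467 = -44590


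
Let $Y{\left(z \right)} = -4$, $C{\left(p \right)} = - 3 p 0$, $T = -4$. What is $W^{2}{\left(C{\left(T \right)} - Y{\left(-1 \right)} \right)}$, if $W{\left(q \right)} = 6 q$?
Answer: $576$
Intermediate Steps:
$C{\left(p \right)} = 0$
$W^{2}{\left(C{\left(T \right)} - Y{\left(-1 \right)} \right)} = \left(6 \left(0 - -4\right)\right)^{2} = \left(6 \left(0 + 4\right)\right)^{2} = \left(6 \cdot 4\right)^{2} = 24^{2} = 576$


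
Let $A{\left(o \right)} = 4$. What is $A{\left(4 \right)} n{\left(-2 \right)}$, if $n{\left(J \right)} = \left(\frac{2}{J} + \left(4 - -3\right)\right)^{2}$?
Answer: $144$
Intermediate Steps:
$n{\left(J \right)} = \left(7 + \frac{2}{J}\right)^{2}$ ($n{\left(J \right)} = \left(\frac{2}{J} + \left(4 + 3\right)\right)^{2} = \left(\frac{2}{J} + 7\right)^{2} = \left(7 + \frac{2}{J}\right)^{2}$)
$A{\left(4 \right)} n{\left(-2 \right)} = 4 \frac{\left(2 + 7 \left(-2\right)\right)^{2}}{4} = 4 \frac{\left(2 - 14\right)^{2}}{4} = 4 \frac{\left(-12\right)^{2}}{4} = 4 \cdot \frac{1}{4} \cdot 144 = 4 \cdot 36 = 144$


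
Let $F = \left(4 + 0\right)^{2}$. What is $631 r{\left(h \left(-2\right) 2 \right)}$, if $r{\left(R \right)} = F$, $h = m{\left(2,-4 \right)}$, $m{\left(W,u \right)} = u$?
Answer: $10096$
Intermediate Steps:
$h = -4$
$F = 16$ ($F = 4^{2} = 16$)
$r{\left(R \right)} = 16$
$631 r{\left(h \left(-2\right) 2 \right)} = 631 \cdot 16 = 10096$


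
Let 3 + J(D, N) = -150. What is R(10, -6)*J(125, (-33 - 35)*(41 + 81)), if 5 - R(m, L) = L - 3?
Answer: -2142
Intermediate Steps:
J(D, N) = -153 (J(D, N) = -3 - 150 = -153)
R(m, L) = 8 - L (R(m, L) = 5 - (L - 3) = 5 - (-3 + L) = 5 + (3 - L) = 8 - L)
R(10, -6)*J(125, (-33 - 35)*(41 + 81)) = (8 - 1*(-6))*(-153) = (8 + 6)*(-153) = 14*(-153) = -2142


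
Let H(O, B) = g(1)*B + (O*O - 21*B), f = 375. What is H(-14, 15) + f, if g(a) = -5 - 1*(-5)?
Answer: 256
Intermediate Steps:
g(a) = 0 (g(a) = -5 + 5 = 0)
H(O, B) = O**2 - 21*B (H(O, B) = 0*B + (O*O - 21*B) = 0 + (O**2 - 21*B) = O**2 - 21*B)
H(-14, 15) + f = ((-14)**2 - 21*15) + 375 = (196 - 315) + 375 = -119 + 375 = 256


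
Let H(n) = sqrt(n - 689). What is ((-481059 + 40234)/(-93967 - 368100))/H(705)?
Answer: 440825/1848268 ≈ 0.23851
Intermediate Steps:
H(n) = sqrt(-689 + n)
((-481059 + 40234)/(-93967 - 368100))/H(705) = ((-481059 + 40234)/(-93967 - 368100))/(sqrt(-689 + 705)) = (-440825/(-462067))/(sqrt(16)) = -440825*(-1/462067)/4 = (440825/462067)*(1/4) = 440825/1848268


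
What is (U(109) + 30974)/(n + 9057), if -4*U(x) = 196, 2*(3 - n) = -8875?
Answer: 12370/5399 ≈ 2.2912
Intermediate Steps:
n = 8881/2 (n = 3 - 1/2*(-8875) = 3 + 8875/2 = 8881/2 ≈ 4440.5)
U(x) = -49 (U(x) = -1/4*196 = -49)
(U(109) + 30974)/(n + 9057) = (-49 + 30974)/(8881/2 + 9057) = 30925/(26995/2) = 30925*(2/26995) = 12370/5399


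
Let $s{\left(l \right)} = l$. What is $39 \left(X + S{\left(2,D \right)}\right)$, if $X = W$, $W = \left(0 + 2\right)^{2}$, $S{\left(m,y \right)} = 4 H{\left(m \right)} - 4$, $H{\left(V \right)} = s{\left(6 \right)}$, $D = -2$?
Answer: $936$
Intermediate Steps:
$H{\left(V \right)} = 6$
$S{\left(m,y \right)} = 20$ ($S{\left(m,y \right)} = 4 \cdot 6 - 4 = 24 - 4 = 20$)
$W = 4$ ($W = 2^{2} = 4$)
$X = 4$
$39 \left(X + S{\left(2,D \right)}\right) = 39 \left(4 + 20\right) = 39 \cdot 24 = 936$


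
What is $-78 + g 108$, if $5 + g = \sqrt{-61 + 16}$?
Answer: $-618 + 324 i \sqrt{5} \approx -618.0 + 724.49 i$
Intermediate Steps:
$g = -5 + 3 i \sqrt{5}$ ($g = -5 + \sqrt{-61 + 16} = -5 + \sqrt{-45} = -5 + 3 i \sqrt{5} \approx -5.0 + 6.7082 i$)
$-78 + g 108 = -78 + \left(-5 + 3 i \sqrt{5}\right) 108 = -78 - \left(540 - 324 i \sqrt{5}\right) = -618 + 324 i \sqrt{5}$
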